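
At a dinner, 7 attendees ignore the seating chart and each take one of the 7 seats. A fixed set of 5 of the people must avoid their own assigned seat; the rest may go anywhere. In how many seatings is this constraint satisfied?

Let A_j be the event that the j-th constrained one is fixed. By inclusion-exclusion over the 5 events:
Σ_{j=0}^{5} (-1)^j C(5,j)(7-j)!
= C(5,0)·7! - C(5,1)·6! + C(5,2)·5! - C(5,3)·4! + C(5,4)·3! - C(5,5)·2!
= 5040 - 3600 + 1200 - 240 + 30 - 2
= 2428

2428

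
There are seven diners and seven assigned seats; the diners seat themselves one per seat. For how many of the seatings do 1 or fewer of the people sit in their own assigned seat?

3709

# with exactly i fixed is C(7,i)·!(7-i); sum over i=0..1:
  i=0: C(7,0)·!7 = 1·1854 = 1854
  i=1: C(7,1)·!6 = 7·265 = 1855
Total = 3709.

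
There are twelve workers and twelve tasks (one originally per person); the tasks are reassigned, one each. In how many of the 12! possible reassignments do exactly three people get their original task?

29369120

Pick the 3 fixed positions: C(12,3) = 220 ways.
The remaining 9 must be deranged: !9 = 133496.
Total: 220 × 133496 = 29369120.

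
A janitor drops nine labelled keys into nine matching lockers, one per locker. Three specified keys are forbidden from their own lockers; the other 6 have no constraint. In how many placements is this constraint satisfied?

Let A_j be the event that the j-th constrained one is fixed. By inclusion-exclusion over the 3 events:
Σ_{j=0}^{3} (-1)^j C(3,j)(9-j)!
= C(3,0)·9! - C(3,1)·8! + C(3,2)·7! - C(3,3)·6!
= 362880 - 120960 + 15120 - 720
= 256320

256320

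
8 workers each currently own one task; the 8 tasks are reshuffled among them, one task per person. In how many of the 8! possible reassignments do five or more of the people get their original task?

# with exactly i fixed is C(8,i)·!(8-i); sum over i=5..8:
  i=5: C(8,5)·!3 = 56·2 = 112
  i=6: C(8,6)·!2 = 28·1 = 28
  i=7: C(8,7)·!1 = 8·0 = 0
  i=8: C(8,8)·!0 = 1·1 = 1
Total = 141.

141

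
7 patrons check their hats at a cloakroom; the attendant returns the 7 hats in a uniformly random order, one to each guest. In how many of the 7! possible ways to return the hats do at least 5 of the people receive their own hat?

22

Sum C(7,i)·!(7-i) for i = 5..7:
  i=5: C(7,5)·!2 = 21·1 = 21
  i=6: C(7,6)·!1 = 7·0 = 0
  i=7: C(7,7)·!0 = 1·1 = 1
Total = 22.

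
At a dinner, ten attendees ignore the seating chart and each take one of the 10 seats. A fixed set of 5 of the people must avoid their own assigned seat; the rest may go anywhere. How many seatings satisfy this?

2170680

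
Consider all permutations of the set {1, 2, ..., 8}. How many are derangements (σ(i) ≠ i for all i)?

14833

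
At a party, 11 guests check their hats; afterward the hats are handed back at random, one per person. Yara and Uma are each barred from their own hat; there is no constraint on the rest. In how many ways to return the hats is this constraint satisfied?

Let A_j be the event that the j-th constrained one is fixed. By inclusion-exclusion over the 2 events:
Σ_{j=0}^{2} (-1)^j C(2,j)(11-j)!
= C(2,0)·11! - C(2,1)·10! + C(2,2)·9!
= 39916800 - 7257600 + 362880
= 33022080

33022080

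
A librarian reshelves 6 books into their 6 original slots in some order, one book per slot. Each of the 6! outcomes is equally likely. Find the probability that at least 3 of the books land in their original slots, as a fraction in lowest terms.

7/90

Favorable outcomes: Σ_{i≥3} C(6,i)·!(6-i) = 20·2 + 15·1 + 6·0 + 1·1 = 56.
Total outcomes: 6! = 720.
Probability = 56/720 = 7/90.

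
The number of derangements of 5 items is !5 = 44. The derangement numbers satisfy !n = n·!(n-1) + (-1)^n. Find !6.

!6 = 6·44 + 1 = 265.

265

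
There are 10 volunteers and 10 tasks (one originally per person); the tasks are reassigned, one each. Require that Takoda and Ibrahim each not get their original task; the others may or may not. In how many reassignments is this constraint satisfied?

2943360

Let A_j be the event that the j-th constrained one is fixed. By inclusion-exclusion over the 2 events:
Σ_{j=0}^{2} (-1)^j C(2,j)(10-j)!
= C(2,0)·10! - C(2,1)·9! + C(2,2)·8!
= 3628800 - 725760 + 40320
= 2943360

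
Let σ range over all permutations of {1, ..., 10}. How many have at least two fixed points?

958879

# with exactly i fixed is C(10,i)·!(10-i); sum over i=2..10:
  i=2: C(10,2)·!8 = 45·14833 = 667485
  i=3: C(10,3)·!7 = 120·1854 = 222480
  i=4: C(10,4)·!6 = 210·265 = 55650
  i=5: C(10,5)·!5 = 252·44 = 11088
  i=6: C(10,6)·!4 = 210·9 = 1890
  i=7: C(10,7)·!3 = 120·2 = 240
  i=8: C(10,8)·!2 = 45·1 = 45
  i=9: C(10,9)·!1 = 10·0 = 0
  i=10: C(10,10)·!0 = 1·1 = 1
Total = 958879.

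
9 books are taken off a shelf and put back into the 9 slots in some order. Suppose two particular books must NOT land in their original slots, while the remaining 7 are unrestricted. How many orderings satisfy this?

Inclusion-exclusion on the 2 forbidden self-matches:
Σ_{j=0}^{2} (-1)^j C(2,j)(9-j)!
= C(2,0)·9! - C(2,1)·8! + C(2,2)·7!
= 362880 - 80640 + 5040
= 287280

287280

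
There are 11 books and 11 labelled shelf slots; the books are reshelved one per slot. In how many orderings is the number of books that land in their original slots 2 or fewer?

Sum C(11,i)·!(11-i) for i = 0..2:
  i=0: C(11,0)·!11 = 1·14684570 = 14684570
  i=1: C(11,1)·!10 = 11·1334961 = 14684571
  i=2: C(11,2)·!9 = 55·133496 = 7342280
Total = 36711421.

36711421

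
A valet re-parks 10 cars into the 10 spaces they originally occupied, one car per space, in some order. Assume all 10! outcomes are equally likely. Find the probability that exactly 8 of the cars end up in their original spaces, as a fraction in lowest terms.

1/80640

Favorable outcomes: C(10,8)·!2 = 45·1 = 45.
Total outcomes: 10! = 3628800.
Probability = 45/3628800 = 1/80640.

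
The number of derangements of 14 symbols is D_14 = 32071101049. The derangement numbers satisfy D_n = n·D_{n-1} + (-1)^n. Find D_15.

D_15 = 15·32071101049 - 1 = 481066515734.

481066515734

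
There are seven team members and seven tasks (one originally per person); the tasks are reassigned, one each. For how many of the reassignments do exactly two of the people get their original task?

924

Choose which 2 of the 7 are fixed: C(7,2) = 21.
The remaining 5 must be deranged: !5 = 44.
Total: 21 × 44 = 924.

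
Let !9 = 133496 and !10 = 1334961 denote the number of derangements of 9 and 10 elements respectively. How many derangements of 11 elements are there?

!11 = (11-1)·(!10 + !9) = 10·(1334961 + 133496) = 10·1468457 = 14684570.

14684570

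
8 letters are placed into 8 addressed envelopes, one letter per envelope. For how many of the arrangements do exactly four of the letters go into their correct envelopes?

630

Pick the 4 fixed positions: C(8,4) = 70 ways.
The other 4 form a derangement: !4 = 9.
Total: 70 × 9 = 630.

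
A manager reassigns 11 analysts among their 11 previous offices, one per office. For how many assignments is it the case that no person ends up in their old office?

14684570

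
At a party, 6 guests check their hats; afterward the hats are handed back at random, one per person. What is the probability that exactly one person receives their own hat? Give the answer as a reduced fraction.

11/30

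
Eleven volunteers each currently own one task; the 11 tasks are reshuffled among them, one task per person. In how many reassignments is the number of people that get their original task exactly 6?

Pick the 6 fixed positions: C(11,6) = 462 ways.
The other 5 form a derangement: !5 = 44.
Total: 462 × 44 = 20328.

20328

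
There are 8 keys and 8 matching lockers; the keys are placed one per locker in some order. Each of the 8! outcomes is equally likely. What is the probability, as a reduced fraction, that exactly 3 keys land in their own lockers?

Favorable outcomes: C(8,3)·!5 = 56·44 = 2464.
Total outcomes: 8! = 40320.
Probability = 2464/40320 = 11/180.

11/180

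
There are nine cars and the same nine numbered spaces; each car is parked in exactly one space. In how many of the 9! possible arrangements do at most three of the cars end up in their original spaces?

355997

Sum C(9,i)·!(9-i) for i = 0..3:
  i=0: C(9,0)·!9 = 1·133496 = 133496
  i=1: C(9,1)·!8 = 9·14833 = 133497
  i=2: C(9,2)·!7 = 36·1854 = 66744
  i=3: C(9,3)·!6 = 84·265 = 22260
Total = 355997.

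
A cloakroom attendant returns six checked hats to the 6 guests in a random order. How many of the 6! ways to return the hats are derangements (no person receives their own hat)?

265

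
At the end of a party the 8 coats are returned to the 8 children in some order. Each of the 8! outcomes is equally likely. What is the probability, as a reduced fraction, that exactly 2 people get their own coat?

53/288

Favorable outcomes: C(8,2)·!6 = 28·265 = 7420.
Total outcomes: 8! = 40320.
Probability = 7420/40320 = 53/288.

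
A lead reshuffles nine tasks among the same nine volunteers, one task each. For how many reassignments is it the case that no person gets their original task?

133496

Use !n = (n-1)(!(n-1) + !(n-2)).
!9 = 8·(14833 + 1854) = 8·16687 = 133496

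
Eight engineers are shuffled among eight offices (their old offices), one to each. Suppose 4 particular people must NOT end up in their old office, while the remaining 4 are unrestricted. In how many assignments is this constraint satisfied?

Inclusion-exclusion on the 4 forbidden self-matches:
Σ_{j=0}^{4} (-1)^j C(4,j)(8-j)!
= C(4,0)·8! - C(4,1)·7! + C(4,2)·6! - C(4,3)·5! + C(4,4)·4!
= 40320 - 20160 + 4320 - 480 + 24
= 24024

24024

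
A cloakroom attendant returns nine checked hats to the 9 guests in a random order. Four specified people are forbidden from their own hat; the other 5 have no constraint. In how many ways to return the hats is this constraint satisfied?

Let A_j be the event that the j-th constrained one is fixed. By inclusion-exclusion over the 4 events:
Σ_{j=0}^{4} (-1)^j C(4,j)(9-j)!
= C(4,0)·9! - C(4,1)·8! + C(4,2)·7! - C(4,3)·6! + C(4,4)·5!
= 362880 - 161280 + 30240 - 2880 + 120
= 229080

229080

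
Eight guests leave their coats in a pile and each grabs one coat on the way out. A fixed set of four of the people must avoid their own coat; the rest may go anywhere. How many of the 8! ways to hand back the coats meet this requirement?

Inclusion-exclusion on the 4 forbidden self-matches:
Σ_{j=0}^{4} (-1)^j C(4,j)(8-j)!
= C(4,0)·8! - C(4,1)·7! + C(4,2)·6! - C(4,3)·5! + C(4,4)·4!
= 40320 - 20160 + 4320 - 480 + 24
= 24024

24024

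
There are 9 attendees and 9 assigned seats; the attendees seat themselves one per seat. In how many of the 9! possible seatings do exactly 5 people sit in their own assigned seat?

1134

Choose which 5 of the 9 are fixed: C(9,5) = 126.
The remaining 4 must be deranged: !4 = 9.
Total: 126 × 9 = 1134.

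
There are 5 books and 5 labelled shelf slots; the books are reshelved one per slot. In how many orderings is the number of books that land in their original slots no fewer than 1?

76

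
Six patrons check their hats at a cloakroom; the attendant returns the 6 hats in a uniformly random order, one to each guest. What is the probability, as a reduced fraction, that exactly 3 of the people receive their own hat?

Favorable outcomes: C(6,3)·!3 = 20·2 = 40.
Total outcomes: 6! = 720.
Probability = 40/720 = 1/18.

1/18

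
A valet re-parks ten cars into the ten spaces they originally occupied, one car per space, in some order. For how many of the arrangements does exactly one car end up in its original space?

1334960

Choose which one of the 10 is fixed: C(10,1) = 10.
The remaining 9 must be deranged: !9 = 133496.
Total: 10 × 133496 = 1334960.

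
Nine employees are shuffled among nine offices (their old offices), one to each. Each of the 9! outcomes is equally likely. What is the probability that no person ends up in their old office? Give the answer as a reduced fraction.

16687/45360

Favorable outcomes: !9 = 133496.
Total outcomes: 9! = 362880.
Probability = 133496/362880 = 16687/45360.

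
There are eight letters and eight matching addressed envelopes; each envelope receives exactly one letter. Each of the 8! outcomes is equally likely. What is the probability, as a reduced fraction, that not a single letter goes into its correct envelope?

2119/5760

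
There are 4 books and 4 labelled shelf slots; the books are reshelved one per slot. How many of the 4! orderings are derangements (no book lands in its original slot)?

9

The subfactorial !4 = [4!/e] (nearest integer).
4! = 24, and 24/e ≈ 8.83, so !4 = 9.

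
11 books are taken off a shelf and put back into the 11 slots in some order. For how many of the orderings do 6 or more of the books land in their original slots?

Sum C(11,i)·!(11-i) for i = 6..11:
  i=6: C(11,6)·!5 = 462·44 = 20328
  i=7: C(11,7)·!4 = 330·9 = 2970
  i=8: C(11,8)·!3 = 165·2 = 330
  i=9: C(11,9)·!2 = 55·1 = 55
  i=10: C(11,10)·!1 = 11·0 = 0
  i=11: C(11,11)·!0 = 1·1 = 1
Total = 23684.

23684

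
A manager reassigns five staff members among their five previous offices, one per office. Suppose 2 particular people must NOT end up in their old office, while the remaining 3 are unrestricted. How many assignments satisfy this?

78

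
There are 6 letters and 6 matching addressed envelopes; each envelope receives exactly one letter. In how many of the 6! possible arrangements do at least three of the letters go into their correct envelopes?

# with exactly i fixed is C(6,i)·!(6-i); sum over i=3..6:
  i=3: C(6,3)·!3 = 20·2 = 40
  i=4: C(6,4)·!2 = 15·1 = 15
  i=5: C(6,5)·!1 = 6·0 = 0
  i=6: C(6,6)·!0 = 1·1 = 1
Total = 56.

56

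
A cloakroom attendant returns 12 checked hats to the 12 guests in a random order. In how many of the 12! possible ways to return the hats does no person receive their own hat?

Recurrence: !12 = 12·!11 + (-1)^12.
!12 = 12·14684570 + 1 = 176214841

176214841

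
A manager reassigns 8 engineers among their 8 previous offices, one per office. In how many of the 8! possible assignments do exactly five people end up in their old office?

112

Pick the 5 fixed positions: C(8,5) = 56 ways.
The other 3 form a derangement: !3 = 2.
Total: 56 × 2 = 112.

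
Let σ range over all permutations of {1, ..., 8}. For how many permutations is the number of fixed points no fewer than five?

141

Sum C(8,i)·!(8-i) for i = 5..8:
  i=5: C(8,5)·!3 = 56·2 = 112
  i=6: C(8,6)·!2 = 28·1 = 28
  i=7: C(8,7)·!1 = 8·0 = 0
  i=8: C(8,8)·!0 = 1·1 = 1
Total = 141.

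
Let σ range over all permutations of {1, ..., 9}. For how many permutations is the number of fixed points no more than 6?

362843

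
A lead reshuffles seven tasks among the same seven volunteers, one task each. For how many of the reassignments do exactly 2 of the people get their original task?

924

Pick the 2 fixed positions: C(7,2) = 21 ways.
The remaining 5 must be deranged: !5 = 44.
Total: 21 × 44 = 924.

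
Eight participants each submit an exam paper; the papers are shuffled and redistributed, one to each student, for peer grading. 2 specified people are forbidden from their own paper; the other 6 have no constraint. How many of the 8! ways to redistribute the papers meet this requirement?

Let A_j be the event that the j-th constrained one is fixed. By inclusion-exclusion over the 2 events:
Σ_{j=0}^{2} (-1)^j C(2,j)(8-j)!
= C(2,0)·8! - C(2,1)·7! + C(2,2)·6!
= 40320 - 10080 + 720
= 30960

30960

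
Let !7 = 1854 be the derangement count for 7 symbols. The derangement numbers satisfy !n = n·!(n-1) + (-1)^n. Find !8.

14833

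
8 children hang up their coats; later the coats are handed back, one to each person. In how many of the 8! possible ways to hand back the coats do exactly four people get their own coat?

Choose which 4 of the 8 are fixed: C(8,4) = 70.
The remaining 4 must be deranged: !4 = 9.
Total: 70 × 9 = 630.

630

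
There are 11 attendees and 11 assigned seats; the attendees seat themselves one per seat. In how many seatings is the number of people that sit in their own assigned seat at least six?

23684

# with exactly i fixed is C(11,i)·!(11-i); sum over i=6..11:
  i=6: C(11,6)·!5 = 462·44 = 20328
  i=7: C(11,7)·!4 = 330·9 = 2970
  i=8: C(11,8)·!3 = 165·2 = 330
  i=9: C(11,9)·!2 = 55·1 = 55
  i=10: C(11,10)·!1 = 11·0 = 0
  i=11: C(11,11)·!0 = 1·1 = 1
Total = 23684.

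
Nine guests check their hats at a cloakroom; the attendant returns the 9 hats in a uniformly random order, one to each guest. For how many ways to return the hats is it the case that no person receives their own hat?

!9 = 9! · Σ_{k=0}^{9} (-1)^k/k!
= 9! - 9!/1! + 9!/2! - 9!/3! + 9!/4! - 9!/5! + 9!/6! - 9!/7! + 9!/8! - 9!/9!
= 362880 - 362880 + 181440 - 60480 + 15120 - 3024 + 504 - 72 + 9 - 1
= 133496

133496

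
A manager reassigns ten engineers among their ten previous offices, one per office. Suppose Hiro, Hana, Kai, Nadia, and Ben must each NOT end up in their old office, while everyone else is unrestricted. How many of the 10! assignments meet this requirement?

2170680

Inclusion-exclusion on the 5 forbidden self-matches:
Σ_{j=0}^{5} (-1)^j C(5,j)(10-j)!
= C(5,0)·10! - C(5,1)·9! + C(5,2)·8! - C(5,3)·7! + C(5,4)·6! - C(5,5)·5!
= 3628800 - 1814400 + 403200 - 50400 + 3600 - 120
= 2170680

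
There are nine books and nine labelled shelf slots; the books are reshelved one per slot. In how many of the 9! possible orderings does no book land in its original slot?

133496

!9 is the nearest integer to 9!/e.
9! = 362880, and 362880/e ≈ 133496.09, so !9 = 133496.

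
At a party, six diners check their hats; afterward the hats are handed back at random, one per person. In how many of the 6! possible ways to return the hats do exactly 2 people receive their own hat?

135

Pick the 2 fixed positions: C(6,2) = 15 ways.
The remaining 4 must be deranged: !4 = 9.
Total: 15 × 9 = 135.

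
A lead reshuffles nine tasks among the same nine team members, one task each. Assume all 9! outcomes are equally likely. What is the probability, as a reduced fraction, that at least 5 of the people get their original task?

1339/362880

Favorable outcomes: Σ_{i≥5} C(9,i)·!(9-i) = 126·9 + 84·2 + 36·1 + 9·0 + 1·1 = 1339.
Total outcomes: 9! = 362880.
Probability = 1339/362880 = 1339/362880.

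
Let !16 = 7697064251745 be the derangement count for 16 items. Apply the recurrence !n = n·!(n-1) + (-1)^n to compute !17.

130850092279664

!17 = 17·7697064251745 - 1 = 130850092279664.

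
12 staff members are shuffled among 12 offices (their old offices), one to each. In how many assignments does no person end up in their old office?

176214841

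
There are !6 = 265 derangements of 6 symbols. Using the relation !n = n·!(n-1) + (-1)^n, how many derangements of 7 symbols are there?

!7 = 7·265 - 1 = 1854.

1854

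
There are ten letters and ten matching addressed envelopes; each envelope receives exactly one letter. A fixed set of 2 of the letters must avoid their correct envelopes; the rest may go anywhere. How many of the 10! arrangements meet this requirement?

2943360

Inclusion-exclusion on the 2 forbidden self-matches:
Σ_{j=0}^{2} (-1)^j C(2,j)(10-j)!
= C(2,0)·10! - C(2,1)·9! + C(2,2)·8!
= 3628800 - 725760 + 40320
= 2943360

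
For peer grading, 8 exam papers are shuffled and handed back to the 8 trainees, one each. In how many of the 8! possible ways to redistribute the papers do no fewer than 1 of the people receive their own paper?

25487

# with exactly i fixed is C(8,i)·!(8-i); sum over i=1..8:
  i=1: C(8,1)·!7 = 8·1854 = 14832
  i=2: C(8,2)·!6 = 28·265 = 7420
  i=3: C(8,3)·!5 = 56·44 = 2464
  i=4: C(8,4)·!4 = 70·9 = 630
  i=5: C(8,5)·!3 = 56·2 = 112
  i=6: C(8,6)·!2 = 28·1 = 28
  i=7: C(8,7)·!1 = 8·0 = 0
  i=8: C(8,8)·!0 = 1·1 = 1
Total = 25487.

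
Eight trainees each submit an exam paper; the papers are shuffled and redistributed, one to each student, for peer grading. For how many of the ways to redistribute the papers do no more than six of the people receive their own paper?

40319

# with exactly i fixed is C(8,i)·!(8-i); sum over i=0..6:
  i=0: C(8,0)·!8 = 1·14833 = 14833
  i=1: C(8,1)·!7 = 8·1854 = 14832
  i=2: C(8,2)·!6 = 28·265 = 7420
  i=3: C(8,3)·!5 = 56·44 = 2464
  i=4: C(8,4)·!4 = 70·9 = 630
  i=5: C(8,5)·!3 = 56·2 = 112
  i=6: C(8,6)·!2 = 28·1 = 28
Total = 40319.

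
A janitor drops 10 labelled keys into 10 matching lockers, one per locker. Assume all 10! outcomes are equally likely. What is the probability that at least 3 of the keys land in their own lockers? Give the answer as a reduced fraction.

145697/1814400

Favorable outcomes: Σ_{i≥3} C(10,i)·!(10-i) = 120·1854 + 210·265 + 252·44 + 210·9 + 120·2 + 45·1 + 10·0 + 1·1 = 291394.
Total outcomes: 10! = 3628800.
Probability = 291394/3628800 = 145697/1814400.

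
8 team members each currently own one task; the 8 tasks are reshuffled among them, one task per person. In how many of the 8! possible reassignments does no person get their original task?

14833

Recurrence: !8 = 8·!7 + (-1)^8.
!8 = 8·1854 + 1 = 14833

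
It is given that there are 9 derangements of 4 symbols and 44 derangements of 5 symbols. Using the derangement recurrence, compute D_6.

265

D_6 = (6-1)·(D_5 + D_4) = 5·(44 + 9) = 5·53 = 265.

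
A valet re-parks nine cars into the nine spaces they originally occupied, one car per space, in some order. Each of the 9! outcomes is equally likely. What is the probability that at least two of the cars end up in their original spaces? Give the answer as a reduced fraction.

Favorable outcomes: Σ_{i≥2} C(9,i)·!(9-i) = 36·1854 + 84·265 + 126·44 + 126·9 + 84·2 + 36·1 + 9·0 + 1·1 = 95887.
Total outcomes: 9! = 362880.
Probability = 95887/362880 = 95887/362880.

95887/362880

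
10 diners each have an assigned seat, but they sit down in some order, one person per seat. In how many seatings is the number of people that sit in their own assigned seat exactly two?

Choose which 2 of the 10 are fixed: C(10,2) = 45.
The remaining 8 must be deranged: !8 = 14833.
Total: 45 × 14833 = 667485.

667485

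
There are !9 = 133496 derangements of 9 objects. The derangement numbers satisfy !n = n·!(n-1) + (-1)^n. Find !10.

1334961

!10 = 10·133496 + 1 = 1334961.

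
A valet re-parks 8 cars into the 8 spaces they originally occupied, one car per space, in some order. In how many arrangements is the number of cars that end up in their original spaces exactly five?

Choose which 5 of the 8 are fixed: C(8,5) = 56.
The remaining 3 must be deranged: !3 = 2.
Total: 56 × 2 = 112.

112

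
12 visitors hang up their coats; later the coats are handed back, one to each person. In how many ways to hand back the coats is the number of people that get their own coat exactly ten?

Choose which 10 of the 12 are fixed: C(12,10) = 66.
The other 2 form a derangement: !2 = 1.
Total: 66 × 1 = 66.

66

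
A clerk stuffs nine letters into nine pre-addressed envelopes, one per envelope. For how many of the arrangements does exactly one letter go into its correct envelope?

133497

Choose which one of the 9 is fixed: C(9,1) = 9.
The other 8 form a derangement: !8 = 14833.
Total: 9 × 14833 = 133497.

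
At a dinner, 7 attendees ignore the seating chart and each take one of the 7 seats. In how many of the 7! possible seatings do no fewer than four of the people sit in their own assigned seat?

# with exactly i fixed is C(7,i)·!(7-i); sum over i=4..7:
  i=4: C(7,4)·!3 = 35·2 = 70
  i=5: C(7,5)·!2 = 21·1 = 21
  i=6: C(7,6)·!1 = 7·0 = 0
  i=7: C(7,7)·!0 = 1·1 = 1
Total = 92.

92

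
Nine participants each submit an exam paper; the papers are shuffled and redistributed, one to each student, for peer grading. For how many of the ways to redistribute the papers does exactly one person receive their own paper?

Choose which one of the 9 is fixed: C(9,1) = 9.
The other 8 form a derangement: !8 = 14833.
Total: 9 × 14833 = 133497.

133497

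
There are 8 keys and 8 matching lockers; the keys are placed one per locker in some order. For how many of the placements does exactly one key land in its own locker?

14832

Pick the single fixed position: C(8,1) = 8 ways.
The other 7 form a derangement: !7 = 1854.
Total: 8 × 1854 = 14832.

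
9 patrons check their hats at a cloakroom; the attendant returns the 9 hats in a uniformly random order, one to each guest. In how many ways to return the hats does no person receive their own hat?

133496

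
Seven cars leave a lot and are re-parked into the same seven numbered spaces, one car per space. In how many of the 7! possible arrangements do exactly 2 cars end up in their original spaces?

924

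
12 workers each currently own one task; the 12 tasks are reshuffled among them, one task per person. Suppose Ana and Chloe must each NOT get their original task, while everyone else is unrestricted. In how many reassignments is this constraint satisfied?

402796800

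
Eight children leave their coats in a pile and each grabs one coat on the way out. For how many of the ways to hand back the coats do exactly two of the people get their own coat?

Pick the 2 fixed positions: C(8,2) = 28 ways.
The other 6 form a derangement: !6 = 265.
Total: 28 × 265 = 7420.

7420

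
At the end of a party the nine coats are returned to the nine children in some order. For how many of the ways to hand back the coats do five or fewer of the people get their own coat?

362675

# with exactly i fixed is C(9,i)·!(9-i); sum over i=0..5:
  i=0: C(9,0)·!9 = 1·133496 = 133496
  i=1: C(9,1)·!8 = 9·14833 = 133497
  i=2: C(9,2)·!7 = 36·1854 = 66744
  i=3: C(9,3)·!6 = 84·265 = 22260
  i=4: C(9,4)·!5 = 126·44 = 5544
  i=5: C(9,5)·!4 = 126·9 = 1134
Total = 362675.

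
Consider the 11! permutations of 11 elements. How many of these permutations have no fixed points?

Recurrence: !11 = 10·(!10 + !9).
!11 = 10·(1334961 + 133496) = 10·1468457 = 14684570

14684570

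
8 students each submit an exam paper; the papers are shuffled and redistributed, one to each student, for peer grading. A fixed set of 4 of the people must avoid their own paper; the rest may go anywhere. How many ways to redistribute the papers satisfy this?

Inclusion-exclusion on the 4 forbidden self-matches:
Σ_{j=0}^{4} (-1)^j C(4,j)(8-j)!
= C(4,0)·8! - C(4,1)·7! + C(4,2)·6! - C(4,3)·5! + C(4,4)·4!
= 40320 - 20160 + 4320 - 480 + 24
= 24024

24024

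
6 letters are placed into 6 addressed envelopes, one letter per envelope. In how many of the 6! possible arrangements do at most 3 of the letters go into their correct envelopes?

Sum C(6,i)·!(6-i) for i = 0..3:
  i=0: C(6,0)·!6 = 1·265 = 265
  i=1: C(6,1)·!5 = 6·44 = 264
  i=2: C(6,2)·!4 = 15·9 = 135
  i=3: C(6,3)·!3 = 20·2 = 40
Total = 704.

704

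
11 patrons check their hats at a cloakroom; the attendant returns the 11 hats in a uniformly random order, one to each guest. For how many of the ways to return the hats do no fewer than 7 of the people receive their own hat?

3356

# with exactly i fixed is C(11,i)·!(11-i); sum over i=7..11:
  i=7: C(11,7)·!4 = 330·9 = 2970
  i=8: C(11,8)·!3 = 165·2 = 330
  i=9: C(11,9)·!2 = 55·1 = 55
  i=10: C(11,10)·!1 = 11·0 = 0
  i=11: C(11,11)·!0 = 1·1 = 1
Total = 3356.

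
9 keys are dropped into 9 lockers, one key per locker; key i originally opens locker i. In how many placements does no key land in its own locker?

133496

The number of derangements of 9 is !9 = Σ_{k=0}^{9} (-1)^k·9!/k!
= 9! - 9!/1! + 9!/2! - 9!/3! + 9!/4! - 9!/5! + 9!/6! - 9!/7! + 9!/8! - 9!/9!
= 362880 - 362880 + 181440 - 60480 + 15120 - 3024 + 504 - 72 + 9 - 1
= 133496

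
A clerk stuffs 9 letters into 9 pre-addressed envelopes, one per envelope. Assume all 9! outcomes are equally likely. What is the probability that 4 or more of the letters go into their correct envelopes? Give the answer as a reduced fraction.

6883/362880

Favorable outcomes: Σ_{i≥4} C(9,i)·!(9-i) = 126·44 + 126·9 + 84·2 + 36·1 + 9·0 + 1·1 = 6883.
Total outcomes: 9! = 362880.
Probability = 6883/362880 = 6883/362880.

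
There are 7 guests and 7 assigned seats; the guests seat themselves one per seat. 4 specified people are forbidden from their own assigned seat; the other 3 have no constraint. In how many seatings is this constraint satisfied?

2790

Let A_j be the event that the j-th constrained one is fixed. By inclusion-exclusion over the 4 events:
Σ_{j=0}^{4} (-1)^j C(4,j)(7-j)!
= C(4,0)·7! - C(4,1)·6! + C(4,2)·5! - C(4,3)·4! + C(4,4)·3!
= 5040 - 2880 + 720 - 96 + 6
= 2790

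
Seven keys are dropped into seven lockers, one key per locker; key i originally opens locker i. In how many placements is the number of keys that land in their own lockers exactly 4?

Pick the 4 fixed positions: C(7,4) = 35 ways.
The other 3 form a derangement: !3 = 2.
Total: 35 × 2 = 70.

70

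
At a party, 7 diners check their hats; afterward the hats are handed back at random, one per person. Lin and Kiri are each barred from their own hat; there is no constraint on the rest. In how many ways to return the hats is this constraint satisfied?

Let A_j be the event that the j-th constrained one is fixed. By inclusion-exclusion over the 2 events:
Σ_{j=0}^{2} (-1)^j C(2,j)(7-j)!
= C(2,0)·7! - C(2,1)·6! + C(2,2)·5!
= 5040 - 1440 + 120
= 3720

3720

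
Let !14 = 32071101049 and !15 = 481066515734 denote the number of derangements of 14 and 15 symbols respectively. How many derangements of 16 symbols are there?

7697064251745

!16 = (16-1)·(!15 + !14) = 15·(481066515734 + 32071101049) = 15·513137616783 = 7697064251745.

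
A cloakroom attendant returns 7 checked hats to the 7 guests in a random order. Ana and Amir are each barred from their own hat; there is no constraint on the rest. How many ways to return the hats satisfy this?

Let A_j be the event that the j-th constrained one is fixed. By inclusion-exclusion over the 2 events:
Σ_{j=0}^{2} (-1)^j C(2,j)(7-j)!
= C(2,0)·7! - C(2,1)·6! + C(2,2)·5!
= 5040 - 1440 + 120
= 3720

3720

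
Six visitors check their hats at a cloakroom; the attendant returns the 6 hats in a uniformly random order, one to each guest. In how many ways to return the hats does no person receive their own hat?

265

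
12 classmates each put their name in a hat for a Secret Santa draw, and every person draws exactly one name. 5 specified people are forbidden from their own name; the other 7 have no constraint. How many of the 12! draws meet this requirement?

Inclusion-exclusion on the 5 forbidden self-matches:
Σ_{j=0}^{5} (-1)^j C(5,j)(12-j)!
= C(5,0)·12! - C(5,1)·11! + C(5,2)·10! - C(5,3)·9! + C(5,4)·8! - C(5,5)·7!
= 479001600 - 199584000 + 36288000 - 3628800 + 201600 - 5040
= 312273360

312273360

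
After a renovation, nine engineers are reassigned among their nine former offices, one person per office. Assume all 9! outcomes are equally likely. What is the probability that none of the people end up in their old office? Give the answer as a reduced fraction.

16687/45360

Favorable outcomes: !9 = 133496.
Total outcomes: 9! = 362880.
Probability = 133496/362880 = 16687/45360.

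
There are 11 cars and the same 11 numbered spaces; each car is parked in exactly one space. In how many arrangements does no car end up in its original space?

Recurrence: !11 = 11·!10 + (-1)^11.
!11 = 11·1334961 - 1 = 14684570

14684570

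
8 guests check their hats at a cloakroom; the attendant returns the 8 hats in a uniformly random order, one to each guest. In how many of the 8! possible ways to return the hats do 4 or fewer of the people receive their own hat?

# with exactly i fixed is C(8,i)·!(8-i); sum over i=0..4:
  i=0: C(8,0)·!8 = 1·14833 = 14833
  i=1: C(8,1)·!7 = 8·1854 = 14832
  i=2: C(8,2)·!6 = 28·265 = 7420
  i=3: C(8,3)·!5 = 56·44 = 2464
  i=4: C(8,4)·!4 = 70·9 = 630
Total = 40179.

40179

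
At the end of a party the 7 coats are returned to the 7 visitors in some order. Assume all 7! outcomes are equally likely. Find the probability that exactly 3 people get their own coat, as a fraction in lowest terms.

Favorable outcomes: C(7,3)·!4 = 35·9 = 315.
Total outcomes: 7! = 5040.
Probability = 315/5040 = 1/16.

1/16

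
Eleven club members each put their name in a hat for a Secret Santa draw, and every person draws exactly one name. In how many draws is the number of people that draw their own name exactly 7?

Choose which 7 of the 11 are fixed: C(11,7) = 330.
The remaining 4 must be deranged: !4 = 9.
Total: 330 × 9 = 2970.

2970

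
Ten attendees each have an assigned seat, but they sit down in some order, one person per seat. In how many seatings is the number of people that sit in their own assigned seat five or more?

13264

# with exactly i fixed is C(10,i)·!(10-i); sum over i=5..10:
  i=5: C(10,5)·!5 = 252·44 = 11088
  i=6: C(10,6)·!4 = 210·9 = 1890
  i=7: C(10,7)·!3 = 120·2 = 240
  i=8: C(10,8)·!2 = 45·1 = 45
  i=9: C(10,9)·!1 = 10·0 = 0
  i=10: C(10,10)·!0 = 1·1 = 1
Total = 13264.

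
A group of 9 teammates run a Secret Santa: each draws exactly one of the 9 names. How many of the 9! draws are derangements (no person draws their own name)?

Use !n = n·!(n-1) + (-1)^n.
!9 = 9·14833 - 1 = 133496

133496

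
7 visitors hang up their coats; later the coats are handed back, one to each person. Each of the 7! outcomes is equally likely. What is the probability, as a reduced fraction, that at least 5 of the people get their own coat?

11/2520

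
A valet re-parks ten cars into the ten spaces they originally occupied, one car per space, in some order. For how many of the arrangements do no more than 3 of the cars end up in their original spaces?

Sum C(10,i)·!(10-i) for i = 0..3:
  i=0: C(10,0)·!10 = 1·1334961 = 1334961
  i=1: C(10,1)·!9 = 10·133496 = 1334960
  i=2: C(10,2)·!8 = 45·14833 = 667485
  i=3: C(10,3)·!7 = 120·1854 = 222480
Total = 3559886.

3559886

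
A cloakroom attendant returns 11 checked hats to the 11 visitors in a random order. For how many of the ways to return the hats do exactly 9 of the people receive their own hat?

Choose which 9 of the 11 are fixed: C(11,9) = 55.
The remaining 2 must be deranged: !2 = 1.
Total: 55 × 1 = 55.

55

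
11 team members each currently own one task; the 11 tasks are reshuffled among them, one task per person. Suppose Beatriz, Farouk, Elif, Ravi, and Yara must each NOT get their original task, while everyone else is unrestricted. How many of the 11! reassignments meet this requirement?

Let A_j be the event that the j-th constrained one is fixed. By inclusion-exclusion over the 5 events:
Σ_{j=0}^{5} (-1)^j C(5,j)(11-j)!
= C(5,0)·11! - C(5,1)·10! + C(5,2)·9! - C(5,3)·8! + C(5,4)·7! - C(5,5)·6!
= 39916800 - 18144000 + 3628800 - 403200 + 25200 - 720
= 25022880

25022880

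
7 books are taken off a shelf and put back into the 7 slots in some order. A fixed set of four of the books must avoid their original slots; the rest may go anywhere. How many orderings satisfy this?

2790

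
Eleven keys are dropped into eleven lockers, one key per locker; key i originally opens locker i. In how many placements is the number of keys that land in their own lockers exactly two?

7342280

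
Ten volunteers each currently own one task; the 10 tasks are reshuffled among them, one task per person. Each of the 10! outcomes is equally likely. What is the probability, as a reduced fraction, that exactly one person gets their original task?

Favorable outcomes: C(10,1)·!9 = 10·133496 = 1334960.
Total outcomes: 10! = 3628800.
Probability = 1334960/3628800 = 16687/45360.

16687/45360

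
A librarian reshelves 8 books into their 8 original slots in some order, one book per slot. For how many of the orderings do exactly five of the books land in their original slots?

Pick the 5 fixed positions: C(8,5) = 56 ways.
The remaining 3 must be deranged: !3 = 2.
Total: 56 × 2 = 112.

112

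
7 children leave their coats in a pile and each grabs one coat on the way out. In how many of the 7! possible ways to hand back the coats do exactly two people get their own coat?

Pick the 2 fixed positions: C(7,2) = 21 ways.
The other 5 form a derangement: !5 = 44.
Total: 21 × 44 = 924.

924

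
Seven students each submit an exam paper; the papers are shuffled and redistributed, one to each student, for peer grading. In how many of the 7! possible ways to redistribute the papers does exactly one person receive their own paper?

1855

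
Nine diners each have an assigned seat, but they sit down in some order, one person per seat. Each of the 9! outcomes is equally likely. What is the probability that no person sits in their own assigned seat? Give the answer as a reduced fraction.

16687/45360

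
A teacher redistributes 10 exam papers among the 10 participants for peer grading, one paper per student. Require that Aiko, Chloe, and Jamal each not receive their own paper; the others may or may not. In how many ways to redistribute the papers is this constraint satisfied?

2656080

Inclusion-exclusion on the 3 forbidden self-matches:
Σ_{j=0}^{3} (-1)^j C(3,j)(10-j)!
= C(3,0)·10! - C(3,1)·9! + C(3,2)·8! - C(3,3)·7!
= 3628800 - 1088640 + 120960 - 5040
= 2656080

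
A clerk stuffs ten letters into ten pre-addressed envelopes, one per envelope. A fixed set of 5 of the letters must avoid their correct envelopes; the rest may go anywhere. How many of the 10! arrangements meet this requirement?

Inclusion-exclusion on the 5 forbidden self-matches:
Σ_{j=0}^{5} (-1)^j C(5,j)(10-j)!
= C(5,0)·10! - C(5,1)·9! + C(5,2)·8! - C(5,3)·7! + C(5,4)·6! - C(5,5)·5!
= 3628800 - 1814400 + 403200 - 50400 + 3600 - 120
= 2170680

2170680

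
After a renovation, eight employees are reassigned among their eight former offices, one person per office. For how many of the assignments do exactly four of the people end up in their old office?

630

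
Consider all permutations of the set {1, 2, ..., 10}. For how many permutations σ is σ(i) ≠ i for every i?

1334961

!10 = 10! · Σ_{k=0}^{10} (-1)^k/k!
= 10! - 10!/1! + 10!/2! - 10!/3! + 10!/4! - 10!/5! + 10!/6! - 10!/7! + 10!/8! - 10!/9! + 10!/10!
= 3628800 - 3628800 + 1814400 - 604800 + 151200 - 30240 + 5040 - 720 + 90 - 10 + 1
= 1334961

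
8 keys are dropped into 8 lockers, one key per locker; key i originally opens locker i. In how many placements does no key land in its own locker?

!8 = 8! · Σ_{k=0}^{8} (-1)^k/k!
= 8! - 8!/1! + 8!/2! - 8!/3! + 8!/4! - 8!/5! + 8!/6! - 8!/7! + 8!/8!
= 40320 - 40320 + 20160 - 6720 + 1680 - 336 + 56 - 8 + 1
= 14833

14833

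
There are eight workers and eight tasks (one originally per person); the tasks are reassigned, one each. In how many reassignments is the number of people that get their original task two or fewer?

37085

# with exactly i fixed is C(8,i)·!(8-i); sum over i=0..2:
  i=0: C(8,0)·!8 = 1·14833 = 14833
  i=1: C(8,1)·!7 = 8·1854 = 14832
  i=2: C(8,2)·!6 = 28·265 = 7420
Total = 37085.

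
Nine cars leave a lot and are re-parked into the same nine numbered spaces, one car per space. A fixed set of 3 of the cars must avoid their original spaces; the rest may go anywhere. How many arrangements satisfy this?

Let A_j be the event that the j-th constrained one is fixed. By inclusion-exclusion over the 3 events:
Σ_{j=0}^{3} (-1)^j C(3,j)(9-j)!
= C(3,0)·9! - C(3,1)·8! + C(3,2)·7! - C(3,3)·6!
= 362880 - 120960 + 15120 - 720
= 256320

256320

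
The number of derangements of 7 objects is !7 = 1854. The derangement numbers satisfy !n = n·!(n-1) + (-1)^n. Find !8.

!8 = 8·1854 + 1 = 14833.

14833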